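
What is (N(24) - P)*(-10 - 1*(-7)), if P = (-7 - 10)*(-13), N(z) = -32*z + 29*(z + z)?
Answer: -1209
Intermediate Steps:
N(z) = 26*z (N(z) = -32*z + 29*(2*z) = -32*z + 58*z = 26*z)
P = 221 (P = -17*(-13) = 221)
(N(24) - P)*(-10 - 1*(-7)) = (26*24 - 1*221)*(-10 - 1*(-7)) = (624 - 221)*(-10 + 7) = 403*(-3) = -1209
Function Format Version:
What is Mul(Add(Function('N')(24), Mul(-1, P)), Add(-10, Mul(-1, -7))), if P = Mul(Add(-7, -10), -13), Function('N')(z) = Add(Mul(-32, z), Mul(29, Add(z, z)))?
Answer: -1209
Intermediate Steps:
Function('N')(z) = Mul(26, z) (Function('N')(z) = Add(Mul(-32, z), Mul(29, Mul(2, z))) = Add(Mul(-32, z), Mul(58, z)) = Mul(26, z))
P = 221 (P = Mul(-17, -13) = 221)
Mul(Add(Function('N')(24), Mul(-1, P)), Add(-10, Mul(-1, -7))) = Mul(Add(Mul(26, 24), Mul(-1, 221)), Add(-10, Mul(-1, -7))) = Mul(Add(624, -221), Add(-10, 7)) = Mul(403, -3) = -1209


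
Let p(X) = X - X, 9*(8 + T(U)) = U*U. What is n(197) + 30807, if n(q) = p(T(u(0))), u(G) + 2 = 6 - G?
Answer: 30807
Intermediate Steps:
u(G) = 4 - G (u(G) = -2 + (6 - G) = 4 - G)
T(U) = -8 + U²/9 (T(U) = -8 + (U*U)/9 = -8 + U²/9)
p(X) = 0
n(q) = 0
n(197) + 30807 = 0 + 30807 = 30807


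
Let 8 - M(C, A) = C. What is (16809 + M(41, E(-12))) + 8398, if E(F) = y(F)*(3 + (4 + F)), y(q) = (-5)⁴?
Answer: 25174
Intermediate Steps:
y(q) = 625
E(F) = 4375 + 625*F (E(F) = 625*(3 + (4 + F)) = 625*(7 + F) = 4375 + 625*F)
M(C, A) = 8 - C
(16809 + M(41, E(-12))) + 8398 = (16809 + (8 - 1*41)) + 8398 = (16809 + (8 - 41)) + 8398 = (16809 - 33) + 8398 = 16776 + 8398 = 25174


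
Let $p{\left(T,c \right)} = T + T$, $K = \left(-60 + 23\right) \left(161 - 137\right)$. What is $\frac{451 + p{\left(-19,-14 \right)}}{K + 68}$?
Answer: $- \frac{413}{820} \approx -0.50366$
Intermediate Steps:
$K = -888$ ($K = \left(-37\right) 24 = -888$)
$p{\left(T,c \right)} = 2 T$
$\frac{451 + p{\left(-19,-14 \right)}}{K + 68} = \frac{451 + 2 \left(-19\right)}{-888 + 68} = \frac{451 - 38}{-820} = 413 \left(- \frac{1}{820}\right) = - \frac{413}{820}$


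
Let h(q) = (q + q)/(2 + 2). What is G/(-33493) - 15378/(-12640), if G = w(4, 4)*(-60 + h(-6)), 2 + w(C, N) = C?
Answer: 258323997/211675760 ≈ 1.2204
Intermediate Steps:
h(q) = q/2 (h(q) = (2*q)/4 = (2*q)*(¼) = q/2)
w(C, N) = -2 + C
G = -126 (G = (-2 + 4)*(-60 + (½)*(-6)) = 2*(-60 - 3) = 2*(-63) = -126)
G/(-33493) - 15378/(-12640) = -126/(-33493) - 15378/(-12640) = -126*(-1/33493) - 15378*(-1/12640) = 126/33493 + 7689/6320 = 258323997/211675760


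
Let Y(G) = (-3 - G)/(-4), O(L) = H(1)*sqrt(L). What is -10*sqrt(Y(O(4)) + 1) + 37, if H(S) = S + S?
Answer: 37 - 5*sqrt(11) ≈ 20.417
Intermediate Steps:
H(S) = 2*S
O(L) = 2*sqrt(L) (O(L) = (2*1)*sqrt(L) = 2*sqrt(L))
Y(G) = 3/4 + G/4 (Y(G) = (-3 - G)*(-1/4) = 3/4 + G/4)
-10*sqrt(Y(O(4)) + 1) + 37 = -10*sqrt((3/4 + (2*sqrt(4))/4) + 1) + 37 = -10*sqrt((3/4 + (2*2)/4) + 1) + 37 = -10*sqrt((3/4 + (1/4)*4) + 1) + 37 = -10*sqrt((3/4 + 1) + 1) + 37 = -10*sqrt(7/4 + 1) + 37 = -5*sqrt(11) + 37 = 37 - 5*sqrt(11)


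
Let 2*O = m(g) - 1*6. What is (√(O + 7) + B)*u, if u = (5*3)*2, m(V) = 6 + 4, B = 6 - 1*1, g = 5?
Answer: 240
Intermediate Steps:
B = 5 (B = 6 - 1 = 5)
m(V) = 10
O = 2 (O = (10 - 1*6)/2 = (10 - 6)/2 = (½)*4 = 2)
u = 30 (u = 15*2 = 30)
(√(O + 7) + B)*u = (√(2 + 7) + 5)*30 = (√9 + 5)*30 = (3 + 5)*30 = 8*30 = 240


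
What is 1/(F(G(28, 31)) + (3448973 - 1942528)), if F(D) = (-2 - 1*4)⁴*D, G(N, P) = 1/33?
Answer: 11/16571327 ≈ 6.6380e-7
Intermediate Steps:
G(N, P) = 1/33
F(D) = 1296*D (F(D) = (-2 - 4)⁴*D = (-6)⁴*D = 1296*D)
1/(F(G(28, 31)) + (3448973 - 1942528)) = 1/(1296*(1/33) + (3448973 - 1942528)) = 1/(432/11 + 1506445) = 1/(16571327/11) = 11/16571327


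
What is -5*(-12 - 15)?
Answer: 135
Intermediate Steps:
-5*(-12 - 15) = -5*(-27) = 135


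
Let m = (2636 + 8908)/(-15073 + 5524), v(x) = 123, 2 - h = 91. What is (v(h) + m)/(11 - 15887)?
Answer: -387661/50533308 ≈ -0.0076714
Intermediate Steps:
h = -89 (h = 2 - 1*91 = 2 - 91 = -89)
m = -3848/3183 (m = 11544/(-9549) = 11544*(-1/9549) = -3848/3183 ≈ -1.2089)
(v(h) + m)/(11 - 15887) = (123 - 3848/3183)/(11 - 15887) = (387661/3183)/(-15876) = (387661/3183)*(-1/15876) = -387661/50533308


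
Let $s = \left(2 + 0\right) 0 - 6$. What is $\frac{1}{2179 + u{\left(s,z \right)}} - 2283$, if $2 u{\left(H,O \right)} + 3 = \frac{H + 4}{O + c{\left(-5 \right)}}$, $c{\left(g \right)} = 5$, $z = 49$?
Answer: $- \frac{134222109}{58792} \approx -2283.0$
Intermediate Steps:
$s = -6$ ($s = 2 \cdot 0 - 6 = 0 - 6 = -6$)
$u{\left(H,O \right)} = - \frac{3}{2} + \frac{4 + H}{2 \left(5 + O\right)}$ ($u{\left(H,O \right)} = - \frac{3}{2} + \frac{\left(H + 4\right) \frac{1}{O + 5}}{2} = - \frac{3}{2} + \frac{\left(4 + H\right) \frac{1}{5 + O}}{2} = - \frac{3}{2} + \frac{\frac{1}{5 + O} \left(4 + H\right)}{2} = - \frac{3}{2} + \frac{4 + H}{2 \left(5 + O\right)}$)
$\frac{1}{2179 + u{\left(s,z \right)}} - 2283 = \frac{1}{2179 + \frac{-11 - 6 - 147}{2 \left(5 + 49\right)}} - 2283 = \frac{1}{2179 + \frac{-11 - 6 - 147}{2 \cdot 54}} - 2283 = \frac{1}{2179 + \frac{1}{2} \cdot \frac{1}{54} \left(-164\right)} - 2283 = \frac{1}{2179 - \frac{41}{27}} - 2283 = \frac{1}{\frac{58792}{27}} - 2283 = \frac{27}{58792} - 2283 = - \frac{134222109}{58792}$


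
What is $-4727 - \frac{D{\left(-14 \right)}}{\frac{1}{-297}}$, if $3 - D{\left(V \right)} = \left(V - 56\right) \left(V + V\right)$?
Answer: $-585956$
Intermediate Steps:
$D{\left(V \right)} = 3 - 2 V \left(-56 + V\right)$ ($D{\left(V \right)} = 3 - \left(V - 56\right) \left(V + V\right) = 3 - \left(-56 + V\right) 2 V = 3 - 2 V \left(-56 + V\right)$)
$-4727 - \frac{D{\left(-14 \right)}}{\frac{1}{-297}} = -4727 - \frac{3 - 2 \left(-14\right)^{2} + 112 \left(-14\right)}{\frac{1}{-297}} = -4727 - \frac{3 - 392 - 1568}{- \frac{1}{297}} = -4727 - \left(3 - 392 - 1568\right) \left(-297\right) = -4727 - \left(-1957\right) \left(-297\right) = -4727 - 581229 = -585956$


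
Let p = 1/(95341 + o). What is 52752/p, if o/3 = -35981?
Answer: -664780704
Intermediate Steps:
o = -107943 (o = 3*(-35981) = -107943)
p = -1/12602 (p = 1/(95341 - 107943) = 1/(-12602) = -1/12602 ≈ -7.9353e-5)
52752/p = 52752/(-1/12602) = 52752*(-12602) = -664780704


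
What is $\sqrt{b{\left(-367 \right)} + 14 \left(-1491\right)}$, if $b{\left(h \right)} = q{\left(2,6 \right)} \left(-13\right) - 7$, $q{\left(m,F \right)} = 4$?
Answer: $11 i \sqrt{173} \approx 144.68 i$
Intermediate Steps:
$b{\left(h \right)} = -59$ ($b{\left(h \right)} = 4 \left(-13\right) - 7 = -52 - 7 = -59$)
$\sqrt{b{\left(-367 \right)} + 14 \left(-1491\right)} = \sqrt{-59 + 14 \left(-1491\right)} = \sqrt{-59 - 20874} = \sqrt{-20933} = 11 i \sqrt{173}$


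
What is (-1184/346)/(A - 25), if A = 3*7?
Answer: 148/173 ≈ 0.85549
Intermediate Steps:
A = 21
(-1184/346)/(A - 25) = (-1184/346)/(21 - 25) = (-1184*1/346)/(-4) = -1/4*(-592/173) = 148/173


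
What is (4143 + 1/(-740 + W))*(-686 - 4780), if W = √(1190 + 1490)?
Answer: -102833808451/4541 + 911*√670/45410 ≈ -2.2646e+7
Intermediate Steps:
W = 2*√670 (W = √2680 = 2*√670 ≈ 51.769)
(4143 + 1/(-740 + W))*(-686 - 4780) = (4143 + 1/(-740 + 2*√670))*(-686 - 4780) = (4143 + 1/(-740 + 2*√670))*(-5466) = -22645638 - 5466/(-740 + 2*√670)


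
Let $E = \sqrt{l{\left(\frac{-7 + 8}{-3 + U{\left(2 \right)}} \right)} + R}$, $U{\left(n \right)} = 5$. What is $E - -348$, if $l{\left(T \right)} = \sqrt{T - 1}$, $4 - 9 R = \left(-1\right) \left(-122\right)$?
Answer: $348 + \frac{\sqrt{-472 + 18 i \sqrt{2}}}{6} \approx 348.1 + 3.6222 i$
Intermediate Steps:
$R = - \frac{118}{9}$ ($R = \frac{4}{9} - \frac{\left(-1\right) \left(-122\right)}{9} = \frac{4}{9} - \frac{122}{9} = - \frac{118}{9} \approx -13.111$)
$l{\left(T \right)} = \sqrt{-1 + T}$
$E = \sqrt{- \frac{118}{9} + \frac{i \sqrt{2}}{2}}$ ($E = \sqrt{\sqrt{-1 + \frac{-7 + 8}{-3 + 5}} - \frac{118}{9}} = \sqrt{\sqrt{-1 + 1 \cdot \frac{1}{2}} - \frac{118}{9}} = \sqrt{\sqrt{-1 + \frac{1}{2}} - \frac{118}{9}} = \sqrt{\sqrt{- \frac{1}{2}} - \frac{118}{9}} = \sqrt{\frac{i \sqrt{2}}{2} - \frac{118}{9}} = \sqrt{- \frac{118}{9} + \frac{i \sqrt{2}}{2}} \approx 0.097606 + 3.6222 i$)
$E - -348 = \frac{\sqrt{-472 + 18 i \sqrt{2}}}{6} - -348 = \frac{\sqrt{-472 + 18 i \sqrt{2}}}{6} + 348 = 348 + \frac{\sqrt{-472 + 18 i \sqrt{2}}}{6}$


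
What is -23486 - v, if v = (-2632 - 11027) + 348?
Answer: -10175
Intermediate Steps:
v = -13311 (v = -13659 + 348 = -13311)
-23486 - v = -23486 - 1*(-13311) = -23486 + 13311 = -10175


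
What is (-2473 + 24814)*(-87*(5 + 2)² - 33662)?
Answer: -847282425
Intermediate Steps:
(-2473 + 24814)*(-87*(5 + 2)² - 33662) = 22341*(-87*7² - 33662) = 22341*(-87*49 - 33662) = 22341*(-4263 - 33662) = 22341*(-37925) = -847282425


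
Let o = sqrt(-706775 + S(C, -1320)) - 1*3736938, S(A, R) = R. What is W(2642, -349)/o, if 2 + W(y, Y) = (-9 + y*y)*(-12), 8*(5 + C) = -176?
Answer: 313012885058556/13964706323939 + 83761862*I*sqrt(708095)/13964706323939 ≈ 22.415 + 0.0050473*I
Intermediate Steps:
C = -27 (C = -5 + (1/8)*(-176) = -5 - 22 = -27)
W(y, Y) = 106 - 12*y**2 (W(y, Y) = -2 + (-9 + y*y)*(-12) = -2 + (-9 + y**2)*(-12) = -2 + (108 - 12*y**2) = 106 - 12*y**2)
o = -3736938 + I*sqrt(708095) (o = sqrt(-706775 - 1320) - 1*3736938 = sqrt(-708095) - 3736938 = I*sqrt(708095) - 3736938 = -3736938 + I*sqrt(708095) ≈ -3.7369e+6 + 841.48*I)
W(2642, -349)/o = (106 - 12*2642**2)/(-3736938 + I*sqrt(708095)) = (106 - 12*6980164)/(-3736938 + I*sqrt(708095)) = (106 - 83761968)/(-3736938 + I*sqrt(708095)) = -83761862/(-3736938 + I*sqrt(708095))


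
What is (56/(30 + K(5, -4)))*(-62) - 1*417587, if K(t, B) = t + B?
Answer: -417699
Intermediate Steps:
K(t, B) = B + t
(56/(30 + K(5, -4)))*(-62) - 1*417587 = (56/(30 + (-4 + 5)))*(-62) - 1*417587 = (56/(30 + 1))*(-62) - 417587 = (56/31)*(-62) - 417587 = -112 - 417587 = -417699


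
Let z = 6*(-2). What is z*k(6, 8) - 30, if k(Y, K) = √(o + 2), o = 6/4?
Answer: -30 - 6*√14 ≈ -52.450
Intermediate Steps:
o = 3/2 (o = 6*(¼) = 3/2 ≈ 1.5000)
z = -12
k(Y, K) = √14/2 (k(Y, K) = √(3/2 + 2) = √(7/2) = √14/2)
z*k(6, 8) - 30 = -6*√14 - 30 = -30 - 6*√14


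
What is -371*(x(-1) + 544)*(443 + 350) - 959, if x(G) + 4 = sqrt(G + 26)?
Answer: -160341594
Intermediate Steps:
x(G) = -4 + sqrt(26 + G) (x(G) = -4 + sqrt(G + 26) = -4 + sqrt(26 + G))
-371*(x(-1) + 544)*(443 + 350) - 959 = -371*((-4 + sqrt(26 - 1)) + 544)*(443 + 350) - 959 = -371*((-4 + sqrt(25)) + 544)*793 - 959 = -371*((-4 + 5) + 544)*793 - 959 = -371*(1 + 544)*793 - 959 = -202195*793 - 959 = -371*432185 - 959 = -160340635 - 959 = -160341594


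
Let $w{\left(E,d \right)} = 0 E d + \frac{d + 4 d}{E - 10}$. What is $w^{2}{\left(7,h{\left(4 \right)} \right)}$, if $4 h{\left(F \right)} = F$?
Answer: $\frac{25}{9} \approx 2.7778$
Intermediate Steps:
$h{\left(F \right)} = \frac{F}{4}$
$w{\left(E,d \right)} = \frac{5 d}{-10 + E}$ ($w{\left(E,d \right)} = 0 d + \frac{5 d}{-10 + E} = 0 + \frac{5 d}{-10 + E} = \frac{5 d}{-10 + E}$)
$w^{2}{\left(7,h{\left(4 \right)} \right)} = \left(\frac{5 \cdot \frac{1}{4} \cdot 4}{-10 + 7}\right)^{2} = \left(5 \cdot 1 \frac{1}{-3}\right)^{2} = \left(5 \cdot 1 \left(- \frac{1}{3}\right)\right)^{2} = \left(- \frac{5}{3}\right)^{2} = \frac{25}{9}$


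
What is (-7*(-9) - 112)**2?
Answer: 2401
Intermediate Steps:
(-7*(-9) - 112)**2 = (63 - 112)**2 = (-49)**2 = 2401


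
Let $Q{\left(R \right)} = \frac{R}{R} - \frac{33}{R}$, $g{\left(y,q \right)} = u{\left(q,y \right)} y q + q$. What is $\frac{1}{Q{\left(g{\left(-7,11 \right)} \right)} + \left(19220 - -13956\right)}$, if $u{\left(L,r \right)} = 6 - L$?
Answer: $\frac{12}{398123} \approx 3.0141 \cdot 10^{-5}$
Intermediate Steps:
$g{\left(y,q \right)} = q + q y \left(6 - q\right)$ ($g{\left(y,q \right)} = \left(6 - q\right) y q + q = y \left(6 - q\right) q + q = q y \left(6 - q\right) + q = q + q y \left(6 - q\right)$)
$Q{\left(R \right)} = 1 - \frac{33}{R}$
$\frac{1}{Q{\left(g{\left(-7,11 \right)} \right)} + \left(19220 - -13956\right)} = \frac{1}{\frac{-33 - 11 \left(-1 - 7 \left(-6 + 11\right)\right)}{\left(-1\right) 11 \left(-1 - 7 \left(-6 + 11\right)\right)} + \left(19220 - -13956\right)} = \frac{1}{\frac{-33 - 11 \left(-1 - 35\right)}{\left(-1\right) 11 \left(-1 - 35\right)} + \left(19220 + 13956\right)} = \frac{1}{\frac{-33 - 11 \left(-1 - 35\right)}{\left(-1\right) 11 \left(-1 - 35\right)} + 33176} = \frac{1}{\frac{-33 - 11 \left(-36\right)}{\left(-1\right) 11 \left(-36\right)} + 33176} = \frac{1}{\frac{-33 + 396}{396} + 33176} = \frac{1}{\frac{1}{396} \cdot 363 + 33176} = \frac{1}{\frac{11}{12} + 33176} = \frac{1}{\frac{398123}{12}} = \frac{12}{398123}$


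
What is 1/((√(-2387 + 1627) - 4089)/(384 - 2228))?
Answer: 7540116/16720681 + 3688*I*√190/16720681 ≈ 0.45095 + 0.0030403*I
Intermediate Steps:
1/((√(-2387 + 1627) - 4089)/(384 - 2228)) = 1/((√(-760) - 4089)/(-1844)) = 1/((2*I*√190 - 4089)*(-1/1844)) = 1/((-4089 + 2*I*√190)*(-1/1844)) = 1/(4089/1844 - I*√190/922)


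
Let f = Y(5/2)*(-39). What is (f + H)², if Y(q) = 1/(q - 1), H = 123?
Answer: 9409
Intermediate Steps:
Y(q) = 1/(-1 + q)
f = -26 (f = -39/(-1 + 5/2) = -39/(3/2) = (⅔)*(-39) = -26)
(f + H)² = (-26 + 123)² = 97² = 9409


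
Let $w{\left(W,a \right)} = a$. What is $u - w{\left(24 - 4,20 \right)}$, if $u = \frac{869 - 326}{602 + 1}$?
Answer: $- \frac{3839}{201} \approx -19.099$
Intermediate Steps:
$u = \frac{181}{201}$ ($u = \frac{543}{603} = 543 \cdot \frac{1}{603} = \frac{181}{201} \approx 0.9005$)
$u - w{\left(24 - 4,20 \right)} = \frac{181}{201} - 20 = - \frac{3839}{201}$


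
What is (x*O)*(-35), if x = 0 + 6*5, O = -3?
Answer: 3150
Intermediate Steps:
x = 30 (x = 0 + 30 = 30)
(x*O)*(-35) = (30*(-3))*(-35) = -90*(-35) = 3150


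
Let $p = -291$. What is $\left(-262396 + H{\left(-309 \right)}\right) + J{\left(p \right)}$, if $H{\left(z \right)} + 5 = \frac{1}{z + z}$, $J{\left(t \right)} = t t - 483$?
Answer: $- \frac{110129455}{618} \approx -1.782 \cdot 10^{5}$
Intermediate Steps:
$J{\left(t \right)} = -483 + t^{2}$ ($J{\left(t \right)} = t^{2} - 483 = -483 + t^{2}$)
$H{\left(z \right)} = -5 + \frac{1}{2 z}$ ($H{\left(z \right)} = -5 + \frac{1}{z + z} = -5 + \frac{1}{2 z}$)
$\left(-262396 + H{\left(-309 \right)}\right) + J{\left(p \right)} = \left(-262396 - \left(5 - \frac{1}{2 \left(-309\right)}\right)\right) - \left(483 - \left(-291\right)^{2}\right) = \left(-262396 + \left(-5 + \frac{1}{2} \left(- \frac{1}{309}\right)\right)\right) + \left(-483 + 84681\right) = \left(-262396 - \frac{3091}{618}\right) + 84198 = - \frac{162163819}{618} + 84198 = - \frac{110129455}{618}$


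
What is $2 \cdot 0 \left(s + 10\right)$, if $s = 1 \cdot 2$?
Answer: $0$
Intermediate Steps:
$s = 2$
$2 \cdot 0 \left(s + 10\right) = 2 \cdot 0 \left(2 + 10\right) = 0 \cdot 12 = 0$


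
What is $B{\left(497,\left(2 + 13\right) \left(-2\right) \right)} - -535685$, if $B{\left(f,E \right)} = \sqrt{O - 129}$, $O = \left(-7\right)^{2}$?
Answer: $535685 + 4 i \sqrt{5} \approx 5.3569 \cdot 10^{5} + 8.9443 i$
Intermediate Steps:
$O = 49$
$B{\left(f,E \right)} = 4 i \sqrt{5}$ ($B{\left(f,E \right)} = \sqrt{49 - 129} = \sqrt{-80} = 4 i \sqrt{5}$)
$B{\left(497,\left(2 + 13\right) \left(-2\right) \right)} - -535685 = 4 i \sqrt{5} - -535685 = 4 i \sqrt{5} + 535685 = 535685 + 4 i \sqrt{5}$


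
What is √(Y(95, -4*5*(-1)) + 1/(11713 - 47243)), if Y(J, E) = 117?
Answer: √147698529770/35530 ≈ 10.817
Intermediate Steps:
√(Y(95, -4*5*(-1)) + 1/(11713 - 47243)) = √(117 + 1/(11713 - 47243)) = √(117 + 1/(-35530)) = √(117 - 1/35530) = √(4157009/35530) = √147698529770/35530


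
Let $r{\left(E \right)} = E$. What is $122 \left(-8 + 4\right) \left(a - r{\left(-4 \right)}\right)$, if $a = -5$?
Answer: $488$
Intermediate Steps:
$122 \left(-8 + 4\right) \left(a - r{\left(-4 \right)}\right) = 122 \left(-8 + 4\right) \left(-5 - -4\right) = 122 \left(- 4 \left(-5 + 4\right)\right) = 122 \left(\left(-4\right) \left(-1\right)\right) = 122 \cdot 4 = 488$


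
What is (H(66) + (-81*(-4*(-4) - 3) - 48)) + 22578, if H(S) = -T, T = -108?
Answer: 21585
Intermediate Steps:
H(S) = 108 (H(S) = -1*(-108) = 108)
(H(66) + (-81*(-4*(-4) - 3) - 48)) + 22578 = (108 + (-81*(-4*(-4) - 3) - 48)) + 22578 = (108 + (-81*(16 - 3) - 48)) + 22578 = (108 + (-81*13 - 48)) + 22578 = (108 + (-1053 - 48)) + 22578 = (108 - 1101) + 22578 = -993 + 22578 = 21585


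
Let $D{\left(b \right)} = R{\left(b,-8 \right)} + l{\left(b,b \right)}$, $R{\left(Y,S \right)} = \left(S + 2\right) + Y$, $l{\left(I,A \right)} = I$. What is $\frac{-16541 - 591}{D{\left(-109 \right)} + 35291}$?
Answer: $- \frac{17132}{35067} \approx -0.48855$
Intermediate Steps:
$R{\left(Y,S \right)} = 2 + S + Y$ ($R{\left(Y,S \right)} = \left(2 + S\right) + Y = 2 + S + Y$)
$D{\left(b \right)} = -6 + 2 b$ ($D{\left(b \right)} = \left(2 - 8 + b\right) + b = \left(-6 + b\right) + b = -6 + 2 b$)
$\frac{-16541 - 591}{D{\left(-109 \right)} + 35291} = \frac{-16541 - 591}{\left(-6 + 2 \left(-109\right)\right) + 35291} = - \frac{17132}{\left(-6 - 218\right) + 35291} = - \frac{17132}{-224 + 35291} = - \frac{17132}{35067}$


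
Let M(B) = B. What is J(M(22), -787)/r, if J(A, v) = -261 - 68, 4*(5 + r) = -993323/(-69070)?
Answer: 90896120/388077 ≈ 234.22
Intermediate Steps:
r = -388077/276280 (r = -5 + (-993323/(-69070))/4 = -5 + (-993323*(-1/69070))/4 = -5 + (¼)*(993323/69070) = -5 + 993323/276280 = -388077/276280 ≈ -1.4047)
J(A, v) = -329
J(M(22), -787)/r = -329/(-388077/276280) = -329*(-276280/388077) = 90896120/388077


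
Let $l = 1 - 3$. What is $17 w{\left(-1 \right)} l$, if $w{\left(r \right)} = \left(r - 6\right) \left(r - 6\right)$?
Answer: $-1666$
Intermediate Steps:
$w{\left(r \right)} = \left(-6 + r\right)^{2}$ ($w{\left(r \right)} = \left(-6 + r\right) \left(-6 + r\right) = \left(-6 + r\right)^{2}$)
$l = -2$
$17 w{\left(-1 \right)} l = 17 \left(-6 - 1\right)^{2} \left(-2\right) = 17 \left(-7\right)^{2} \left(-2\right) = 17 \cdot 49 \left(-2\right) = 833 \left(-2\right) = -1666$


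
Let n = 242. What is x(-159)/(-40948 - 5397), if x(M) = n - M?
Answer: -401/46345 ≈ -0.0086525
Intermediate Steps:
x(M) = 242 - M
x(-159)/(-40948 - 5397) = (242 - 1*(-159))/(-40948 - 5397) = (242 + 159)/(-46345) = 401*(-1/46345) = -401/46345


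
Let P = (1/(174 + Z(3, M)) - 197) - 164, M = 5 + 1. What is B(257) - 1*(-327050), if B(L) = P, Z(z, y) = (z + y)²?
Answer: 83305696/255 ≈ 3.2669e+5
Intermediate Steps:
M = 6
Z(z, y) = (y + z)²
P = -92054/255 (P = (1/(174 + (6 + 3)²) - 197) - 164 = (1/(174 + 9²) - 197) - 164 = (1/(174 + 81) - 197) - 164 = (1/255 - 197) - 164 = -50234/255 - 164 = -92054/255 ≈ -361.00)
B(L) = -92054/255
B(257) - 1*(-327050) = -92054/255 - 1*(-327050) = -92054/255 + 327050 = 83305696/255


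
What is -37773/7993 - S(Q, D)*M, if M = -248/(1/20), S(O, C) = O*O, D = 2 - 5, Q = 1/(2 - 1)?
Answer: 39607507/7993 ≈ 4955.3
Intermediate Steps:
Q = 1 (Q = 1/1 = 1)
D = -3
S(O, C) = O²
M = -4960 (M = -248/1/20 = -248*20 = -4960)
-37773/7993 - S(Q, D)*M = -37773/7993 - 1²*(-4960) = -37773*1/7993 - (-4960) = -37773/7993 - 1*(-4960) = -37773/7993 + 4960 = 39607507/7993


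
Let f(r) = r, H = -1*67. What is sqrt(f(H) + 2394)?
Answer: sqrt(2327) ≈ 48.239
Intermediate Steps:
H = -67
sqrt(f(H) + 2394) = sqrt(-67 + 2394) = sqrt(2327)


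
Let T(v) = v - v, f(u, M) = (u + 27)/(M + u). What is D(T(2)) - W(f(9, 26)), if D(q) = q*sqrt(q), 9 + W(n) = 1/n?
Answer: 289/36 ≈ 8.0278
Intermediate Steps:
f(u, M) = (27 + u)/(M + u)
T(v) = 0
W(n) = -9 + 1/n
D(q) = q**(3/2)
D(T(2)) - W(f(9, 26)) = 0**(3/2) - (-9 + 1/((27 + 9)/(26 + 9))) = 0 - (-9 + 1/(36/35)) = 0 - (-9 + 35/36) = 0 - 1*(-289/36) = 0 + 289/36 = 289/36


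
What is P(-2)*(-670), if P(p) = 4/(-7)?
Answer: 2680/7 ≈ 382.86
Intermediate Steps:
P(p) = -4/7 (P(p) = 4*(-⅐) = -4/7)
P(-2)*(-670) = -4/7*(-670) = 2680/7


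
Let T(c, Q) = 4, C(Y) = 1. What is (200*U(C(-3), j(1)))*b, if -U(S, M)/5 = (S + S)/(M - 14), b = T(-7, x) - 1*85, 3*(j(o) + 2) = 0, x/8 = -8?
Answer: -10125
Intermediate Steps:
x = -64 (x = 8*(-8) = -64)
j(o) = -2 (j(o) = -2 + (1/3)*0 = -2 + 0 = -2)
b = -81 (b = 4 - 1*85 = 4 - 85 = -81)
U(S, M) = -10*S/(-14 + M) (U(S, M) = -5*(S + S)/(M - 14) = -5*2*S/(-14 + M) = -10*S/(-14 + M))
(200*U(C(-3), j(1)))*b = (200*(-10*1/(-14 - 2)))*(-81) = (200*(-10*1/(-16)))*(-81) = (200*(-10*1*(-1/16)))*(-81) = (200*(5/8))*(-81) = 125*(-81) = -10125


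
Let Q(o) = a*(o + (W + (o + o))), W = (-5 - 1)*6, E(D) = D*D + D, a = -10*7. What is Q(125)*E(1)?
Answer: -47460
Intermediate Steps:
a = -70
E(D) = D + D² (E(D) = D² + D = D + D²)
W = -36 (W = -6*6 = -36)
Q(o) = 2520 - 210*o (Q(o) = -70*(o + (-36 + (o + o))) = -70*(o + (-36 + 2*o)) = -70*(-36 + 3*o) = 2520 - 210*o)
Q(125)*E(1) = (2520 - 210*125)*(1*(1 + 1)) = (2520 - 26250)*(1*2) = -23730*2 = -47460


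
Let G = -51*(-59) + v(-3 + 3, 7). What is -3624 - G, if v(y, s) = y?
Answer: -6633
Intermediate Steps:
G = 3009 (G = -51*(-59) + (-3 + 3) = 3009 + 0 = 3009)
-3624 - G = -3624 - 1*3009 = -3624 - 3009 = -6633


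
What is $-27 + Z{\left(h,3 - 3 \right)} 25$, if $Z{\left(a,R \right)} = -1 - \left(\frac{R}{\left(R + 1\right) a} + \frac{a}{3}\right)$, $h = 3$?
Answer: $-77$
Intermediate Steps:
$Z{\left(a,R \right)} = -1 - \frac{a}{3} - \frac{R}{a \left(1 + R\right)}$ ($Z{\left(a,R \right)} = -1 - \left(\frac{R}{\left(1 + R\right) a} + a \frac{1}{3}\right) = -1 - \left(\frac{R}{a \left(1 + R\right)} + \frac{a}{3}\right) = -1 - \left(\frac{a}{3} + \frac{R}{a \left(1 + R\right)}\right) = -1 - \frac{a}{3} - \frac{R}{a \left(1 + R\right)}$)
$-27 + Z{\left(h,3 - 3 \right)} 25 = -27 + \frac{- (3 - 3) - 3 - \frac{3^{2}}{3} - \left(3 - 3\right) 3 - \frac{\left(3 - 3\right) 3^{2}}{3}}{3 \left(1 + \left(3 - 3\right)\right)} 25 = -27 + \frac{\left(-1\right) 0 - 3 - 3 - 0 \cdot 3 - 0 \cdot 9}{3 \left(1 + 0\right)} 25 = -27 + \frac{0 - 3 - 3 + 0 + 0}{3 \cdot 1} \cdot 25 = -27 + \frac{1}{3} \cdot 1 \left(-6\right) 25 = -27 - 50 = -77$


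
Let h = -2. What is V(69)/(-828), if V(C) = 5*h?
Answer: 5/414 ≈ 0.012077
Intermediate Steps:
V(C) = -10 (V(C) = 5*(-2) = -10)
V(69)/(-828) = -10/(-828) = -10*(-1/828) = 5/414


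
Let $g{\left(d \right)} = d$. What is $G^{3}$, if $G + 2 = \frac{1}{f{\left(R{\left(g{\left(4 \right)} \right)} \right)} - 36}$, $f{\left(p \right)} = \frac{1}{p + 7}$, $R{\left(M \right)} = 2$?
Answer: $- \frac{281011375}{33698267} \approx -8.3391$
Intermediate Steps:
$f{\left(p \right)} = \frac{1}{7 + p}$
$G = - \frac{655}{323}$ ($G = -2 + \frac{1}{\frac{1}{7 + 2} - 36} = -2 + \frac{1}{\frac{1}{9} - 36} = -2 + \frac{1}{- \frac{323}{9}} = -2 - \frac{9}{323} = - \frac{655}{323} \approx -2.0279$)
$G^{3} = \left(- \frac{655}{323}\right)^{3} = - \frac{281011375}{33698267}$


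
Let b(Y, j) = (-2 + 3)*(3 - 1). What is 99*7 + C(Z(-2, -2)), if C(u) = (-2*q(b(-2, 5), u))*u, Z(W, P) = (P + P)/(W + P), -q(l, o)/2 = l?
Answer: 701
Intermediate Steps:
b(Y, j) = 2 (b(Y, j) = 1*2 = 2)
q(l, o) = -2*l
Z(W, P) = 2*P/(P + W) (Z(W, P) = (2*P)/(P + W) = 2*P/(P + W))
C(u) = 8*u (C(u) = (-(-4)*2)*u = (-2*(-4))*u = 8*u)
99*7 + C(Z(-2, -2)) = 99*7 + 8*(2*(-2)/(-2 - 2)) = 693 + 8*(2*(-2)/(-4)) = 693 + 8*(2*(-2)*(-1/4)) = 693 + 8*1 = 693 + 8 = 701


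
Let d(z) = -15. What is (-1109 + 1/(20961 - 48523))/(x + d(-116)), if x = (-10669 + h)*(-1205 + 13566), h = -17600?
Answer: 10188753/3210358587896 ≈ 3.1737e-6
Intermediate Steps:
x = -349433109 (x = (-10669 - 17600)*(-1205 + 13566) = -28269*12361 = -349433109)
(-1109 + 1/(20961 - 48523))/(x + d(-116)) = (-1109 + 1/(20961 - 48523))/(-349433109 - 15) = (-1109 + 1/(-27562))/(-349433124) = (-1109 - 1/27562)*(-1/349433124) = -30566259/27562*(-1/349433124) = 10188753/3210358587896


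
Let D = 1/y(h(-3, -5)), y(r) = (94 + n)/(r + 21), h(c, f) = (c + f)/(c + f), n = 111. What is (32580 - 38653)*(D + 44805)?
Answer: -55780790431/205 ≈ -2.7210e+8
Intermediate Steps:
h(c, f) = 1
y(r) = 205/(21 + r) (y(r) = (94 + 111)/(r + 21) = 205/(21 + r))
D = 22/205 (D = 1/(205/(21 + 1)) = 1/(205/22) = 22/205 ≈ 0.10732)
(32580 - 38653)*(D + 44805) = (32580 - 38653)*(22/205 + 44805) = -6073*9185047/205 = -55780790431/205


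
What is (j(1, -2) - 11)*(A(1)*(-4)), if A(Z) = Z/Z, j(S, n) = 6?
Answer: 20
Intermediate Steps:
A(Z) = 1
(j(1, -2) - 11)*(A(1)*(-4)) = (6 - 11)*(1*(-4)) = -5*(-4) = 20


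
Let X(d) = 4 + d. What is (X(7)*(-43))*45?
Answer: -21285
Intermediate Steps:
(X(7)*(-43))*45 = ((4 + 7)*(-43))*45 = (11*(-43))*45 = -473*45 = -21285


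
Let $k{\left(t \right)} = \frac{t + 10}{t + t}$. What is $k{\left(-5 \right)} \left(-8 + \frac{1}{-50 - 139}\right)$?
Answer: $\frac{1513}{378} \approx 4.0026$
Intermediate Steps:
$k{\left(t \right)} = \frac{10 + t}{2 t}$
$k{\left(-5 \right)} \left(-8 + \frac{1}{-50 - 139}\right) = \frac{10 - 5}{2 \left(-5\right)} \left(-8 + \frac{1}{-50 - 139}\right) = \frac{1}{2} \left(- \frac{1}{5}\right) 5 \left(-8 + \frac{1}{-189}\right) = - \frac{-8 - \frac{1}{189}}{2} = \left(- \frac{1}{2}\right) \left(- \frac{1513}{189}\right) = \frac{1513}{378}$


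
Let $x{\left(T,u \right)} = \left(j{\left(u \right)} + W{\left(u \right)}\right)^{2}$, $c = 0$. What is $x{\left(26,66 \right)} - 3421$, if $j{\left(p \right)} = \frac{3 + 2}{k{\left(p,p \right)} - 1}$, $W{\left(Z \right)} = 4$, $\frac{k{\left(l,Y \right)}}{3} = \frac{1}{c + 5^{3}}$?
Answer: $- \frac{50899395}{14884} \approx -3419.7$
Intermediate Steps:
$k{\left(l,Y \right)} = \frac{3}{125}$ ($k{\left(l,Y \right)} = \frac{3}{0 + 5^{3}} = \frac{3}{0 + 125} = \frac{3}{125}$)
$j{\left(p \right)} = - \frac{625}{122}$ ($j{\left(p \right)} = \frac{3 + 2}{\frac{3}{125} - 1} = \frac{5}{- \frac{122}{125}} = 5 \left(- \frac{125}{122}\right) = - \frac{625}{122}$)
$x{\left(T,u \right)} = \frac{18769}{14884}$ ($x{\left(T,u \right)} = \left(- \frac{625}{122} + 4\right)^{2} = \left(- \frac{137}{122}\right)^{2} = \frac{18769}{14884}$)
$x{\left(26,66 \right)} - 3421 = \frac{18769}{14884} - 3421 = - \frac{50899395}{14884}$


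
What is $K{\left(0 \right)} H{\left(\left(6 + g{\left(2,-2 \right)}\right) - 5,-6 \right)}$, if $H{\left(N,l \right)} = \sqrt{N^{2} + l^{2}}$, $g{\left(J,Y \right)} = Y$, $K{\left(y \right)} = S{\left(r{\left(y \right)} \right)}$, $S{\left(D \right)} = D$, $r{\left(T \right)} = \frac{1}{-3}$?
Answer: $- \frac{\sqrt{37}}{3} \approx -2.0276$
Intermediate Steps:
$r{\left(T \right)} = - \frac{1}{3}$
$K{\left(y \right)} = - \frac{1}{3}$
$K{\left(0 \right)} H{\left(\left(6 + g{\left(2,-2 \right)}\right) - 5,-6 \right)} = - \frac{\sqrt{\left(\left(6 - 2\right) - 5\right)^{2} + \left(-6\right)^{2}}}{3} = - \frac{\sqrt{\left(4 - 5\right)^{2} + 36}}{3} = - \frac{\sqrt{\left(-1\right)^{2} + 36}}{3} = - \frac{\sqrt{1 + 36}}{3} = - \frac{\sqrt{37}}{3}$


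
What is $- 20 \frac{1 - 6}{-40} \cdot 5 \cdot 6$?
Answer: $-75$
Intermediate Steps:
$- 20 \frac{1 - 6}{-40} \cdot 5 \cdot 6 = - 20 \left(1 - 6\right) \left(- \frac{1}{40}\right) 30 = - 20 \left(\left(-5\right) \left(- \frac{1}{40}\right)\right) 30 = \left(-20\right) \frac{1}{8} \cdot 30 = \left(- \frac{5}{2}\right) 30 = -75$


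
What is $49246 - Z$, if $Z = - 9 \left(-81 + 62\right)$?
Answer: $49075$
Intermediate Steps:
$Z = 171$ ($Z = \left(-9\right) \left(-19\right) = 171$)
$49246 - Z = 49246 - 171 = 49075$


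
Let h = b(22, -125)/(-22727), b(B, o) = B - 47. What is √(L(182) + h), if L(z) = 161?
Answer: 8*√1299370771/22727 ≈ 12.689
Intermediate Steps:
b(B, o) = -47 + B
h = 25/22727 (h = (-47 + 22)/(-22727) = -25*(-1/22727) = 25/22727 ≈ 0.0011000)
√(L(182) + h) = √(161 + 25/22727) = √(3659072/22727) = 8*√1299370771/22727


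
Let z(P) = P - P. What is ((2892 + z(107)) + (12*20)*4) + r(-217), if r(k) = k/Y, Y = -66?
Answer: 254449/66 ≈ 3855.3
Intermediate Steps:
z(P) = 0
r(k) = -k/66 (r(k) = k/(-66) = k*(-1/66) = -k/66)
((2892 + z(107)) + (12*20)*4) + r(-217) = ((2892 + 0) + (12*20)*4) - 1/66*(-217) = (2892 + 240*4) + 217/66 = (2892 + 960) + 217/66 = 3852 + 217/66 = 254449/66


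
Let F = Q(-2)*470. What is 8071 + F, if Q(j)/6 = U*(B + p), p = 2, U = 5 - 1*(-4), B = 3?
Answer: 134971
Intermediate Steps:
U = 9 (U = 5 + 4 = 9)
Q(j) = 270 (Q(j) = 6*(9*(3 + 2)) = 6*(9*5) = 6*45 = 270)
F = 126900 (F = 270*470 = 126900)
8071 + F = 8071 + 126900 = 134971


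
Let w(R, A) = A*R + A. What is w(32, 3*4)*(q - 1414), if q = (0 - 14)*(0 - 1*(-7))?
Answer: -598752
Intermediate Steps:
w(R, A) = A + A*R
q = -98 (q = -14*(0 + 7) = -14*7 = -98)
w(32, 3*4)*(q - 1414) = ((3*4)*(1 + 32))*(-98 - 1414) = (12*33)*(-1512) = 396*(-1512) = -598752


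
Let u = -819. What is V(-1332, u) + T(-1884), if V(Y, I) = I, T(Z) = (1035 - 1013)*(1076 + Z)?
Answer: -18595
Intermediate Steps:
T(Z) = 23672 + 22*Z (T(Z) = 22*(1076 + Z) = 23672 + 22*Z)
V(-1332, u) + T(-1884) = -819 + (23672 + 22*(-1884)) = -819 + (23672 - 41448) = -819 - 17776 = -18595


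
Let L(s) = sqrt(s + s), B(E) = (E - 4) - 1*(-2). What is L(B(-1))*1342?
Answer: 1342*I*sqrt(6) ≈ 3287.2*I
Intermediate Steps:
B(E) = -2 + E (B(E) = (-4 + E) + 2 = -2 + E)
L(s) = sqrt(2)*sqrt(s) (L(s) = sqrt(2*s) = sqrt(2)*sqrt(s))
L(B(-1))*1342 = (sqrt(2)*sqrt(-2 - 1))*1342 = (sqrt(2)*sqrt(-3))*1342 = (sqrt(2)*(I*sqrt(3)))*1342 = (I*sqrt(6))*1342 = 1342*I*sqrt(6)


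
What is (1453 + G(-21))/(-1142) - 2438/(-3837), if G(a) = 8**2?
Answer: -3036533/4381854 ≈ -0.69298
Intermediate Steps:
G(a) = 64
(1453 + G(-21))/(-1142) - 2438/(-3837) = (1453 + 64)/(-1142) - 2438/(-3837) = 1517*(-1/1142) - 2438*(-1/3837) = -1517/1142 + 2438/3837 = -3036533/4381854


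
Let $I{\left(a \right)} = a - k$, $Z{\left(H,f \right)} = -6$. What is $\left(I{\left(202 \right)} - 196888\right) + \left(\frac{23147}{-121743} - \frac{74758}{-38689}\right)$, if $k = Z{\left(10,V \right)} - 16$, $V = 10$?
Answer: $- \frac{926301836274617}{4710114927} \approx -1.9666 \cdot 10^{5}$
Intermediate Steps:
$k = -22$ ($k = -6 - 16 = -22$)
$I{\left(a \right)} = 22 + a$ ($I{\left(a \right)} = a - -22 = a + 22 = 22 + a$)
$\left(I{\left(202 \right)} - 196888\right) + \left(\frac{23147}{-121743} - \frac{74758}{-38689}\right) = \left(\left(22 + 202\right) - 196888\right) + \left(\frac{23147}{-121743} - \frac{74758}{-38689}\right) = \left(224 - 196888\right) + \left(23147 \left(- \frac{1}{121743}\right) - - \frac{74758}{38689}\right) = -196664 + \left(- \frac{23147}{121743} + \frac{74758}{38689}\right) = -196664 + \frac{8205728911}{4710114927} = - \frac{926301836274617}{4710114927}$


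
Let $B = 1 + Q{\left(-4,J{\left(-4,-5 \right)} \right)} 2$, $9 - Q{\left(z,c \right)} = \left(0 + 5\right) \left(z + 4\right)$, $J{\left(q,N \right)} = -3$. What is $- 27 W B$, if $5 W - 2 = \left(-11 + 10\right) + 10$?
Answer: $- \frac{5643}{5} \approx -1128.6$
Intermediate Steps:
$W = \frac{11}{5}$ ($W = \frac{2}{5} + \frac{\left(-11 + 10\right) + 10}{5} = \frac{2}{5} + \frac{-1 + 10}{5} = \frac{2}{5} + \frac{1}{5} \cdot 9 = \frac{2}{5} + \frac{9}{5} = \frac{11}{5} \approx 2.2$)
$Q{\left(z,c \right)} = -11 - 5 z$ ($Q{\left(z,c \right)} = 9 - \left(0 + 5\right) \left(z + 4\right) = 9 - 5 \left(4 + z\right) = 9 - \left(20 + 5 z\right) = -11 - 5 z$)
$B = 19$ ($B = 1 + \left(-11 - -20\right) 2 = 1 + \left(-11 + 20\right) 2 = 1 + 9 \cdot 2 = 1 + 18 = 19$)
$- 27 W B = \left(-27\right) \frac{11}{5} \cdot 19 = \left(- \frac{297}{5}\right) 19 = - \frac{5643}{5}$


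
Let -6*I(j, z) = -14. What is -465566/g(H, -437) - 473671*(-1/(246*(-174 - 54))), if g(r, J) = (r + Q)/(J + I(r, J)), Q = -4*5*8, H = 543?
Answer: 11350123988551/21481704 ≈ 5.2836e+5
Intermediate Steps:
I(j, z) = 7/3 (I(j, z) = -1/6*(-14) = 7/3)
Q = -160 (Q = -20*8 = -160)
g(r, J) = (-160 + r)/(7/3 + J) (g(r, J) = (r - 160)/(J + 7/3) = (-160 + r)/(7/3 + J))
-465566/g(H, -437) - 473671*(-1/(246*(-174 - 54))) = -465566*(7 + 3*(-437))/(3*(-160 + 543)) - 473671*(-1/(246*(-174 - 54))) = -465566/(3*383/(7 - 1311)) - 473671/((-228*(-246))) = -465566/(3*383/(-1304)) - 473671/56088 = -465566/(3*(-1/1304)*383) - 473671*1/56088 = -465566/(-1149/1304) - 473671/56088 = -465566*(-1304/1149) - 473671/56088 = 607098064/1149 - 473671/56088 = 11350123988551/21481704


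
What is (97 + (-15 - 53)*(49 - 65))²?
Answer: 1404225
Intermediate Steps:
(97 + (-15 - 53)*(49 - 65))² = (97 - 68*(-16))² = (97 + 1088)² = 1185² = 1404225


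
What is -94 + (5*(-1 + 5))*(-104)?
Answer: -2174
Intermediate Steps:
-94 + (5*(-1 + 5))*(-104) = -94 + (5*4)*(-104) = -94 + 20*(-104) = -94 - 2080 = -2174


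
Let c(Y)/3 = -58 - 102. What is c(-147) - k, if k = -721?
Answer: 241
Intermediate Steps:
c(Y) = -480 (c(Y) = 3*(-58 - 102) = 3*(-160) = -480)
c(-147) - k = -480 - 1*(-721) = -480 + 721 = 241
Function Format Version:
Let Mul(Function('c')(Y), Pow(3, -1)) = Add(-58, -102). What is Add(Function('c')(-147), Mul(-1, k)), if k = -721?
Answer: 241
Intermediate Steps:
Function('c')(Y) = -480 (Function('c')(Y) = Mul(3, Add(-58, -102)) = Mul(3, -160) = -480)
Add(Function('c')(-147), Mul(-1, k)) = Add(-480, Mul(-1, -721)) = Add(-480, 721) = 241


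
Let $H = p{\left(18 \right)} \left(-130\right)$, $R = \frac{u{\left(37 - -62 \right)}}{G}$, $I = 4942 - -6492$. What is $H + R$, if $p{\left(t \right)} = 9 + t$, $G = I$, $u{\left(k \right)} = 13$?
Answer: $- \frac{40133327}{11434} \approx -3510.0$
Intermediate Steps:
$I = 11434$ ($I = 4942 + 6492 = 11434$)
$G = 11434$
$R = \frac{13}{11434} \approx 0.001137$
$H = -3510$ ($H = \left(9 + 18\right) \left(-130\right) = 27 \left(-130\right) = -3510$)
$H + R = -3510 + \frac{13}{11434} = - \frac{40133327}{11434}$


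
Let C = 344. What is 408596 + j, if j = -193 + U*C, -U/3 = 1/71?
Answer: 28995581/71 ≈ 4.0839e+5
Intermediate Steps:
U = -3/71 ≈ -0.042253
j = -14735/71 (j = -193 - 3/71*344 = -193 - 1032/71 = -14735/71 ≈ -207.54)
408596 + j = 408596 - 14735/71 = 28995581/71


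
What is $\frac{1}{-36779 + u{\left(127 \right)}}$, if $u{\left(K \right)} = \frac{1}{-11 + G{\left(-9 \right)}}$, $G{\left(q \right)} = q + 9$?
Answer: $- \frac{11}{404570} \approx -2.7189 \cdot 10^{-5}$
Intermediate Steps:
$G{\left(q \right)} = 9 + q$
$u{\left(K \right)} = - \frac{1}{11}$ ($u{\left(K \right)} = \frac{1}{-11 + \left(9 - 9\right)} = \frac{1}{-11 + 0} = \frac{1}{-11} = - \frac{1}{11}$)
$\frac{1}{-36779 + u{\left(127 \right)}} = \frac{1}{-36779 - \frac{1}{11}} = \frac{1}{- \frac{404570}{11}} = - \frac{11}{404570}$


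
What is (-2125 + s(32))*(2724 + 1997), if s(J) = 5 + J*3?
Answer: -9555304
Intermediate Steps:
s(J) = 5 + 3*J
(-2125 + s(32))*(2724 + 1997) = (-2125 + (5 + 3*32))*(2724 + 1997) = (-2125 + (5 + 96))*4721 = (-2125 + 101)*4721 = -2024*4721 = -9555304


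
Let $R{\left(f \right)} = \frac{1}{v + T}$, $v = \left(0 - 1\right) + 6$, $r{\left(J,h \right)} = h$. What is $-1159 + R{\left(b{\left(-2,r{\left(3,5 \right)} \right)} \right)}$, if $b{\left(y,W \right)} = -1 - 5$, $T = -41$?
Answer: $- \frac{41725}{36} \approx -1159.0$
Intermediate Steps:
$b{\left(y,W \right)} = -6$
$v = 5$ ($v = -1 + 6 = 5$)
$R{\left(f \right)} = - \frac{1}{36}$ ($R{\left(f \right)} = \frac{1}{5 - 41} = \frac{1}{-36} = - \frac{1}{36}$)
$-1159 + R{\left(b{\left(-2,r{\left(3,5 \right)} \right)} \right)} = -1159 - \frac{1}{36} = - \frac{41725}{36}$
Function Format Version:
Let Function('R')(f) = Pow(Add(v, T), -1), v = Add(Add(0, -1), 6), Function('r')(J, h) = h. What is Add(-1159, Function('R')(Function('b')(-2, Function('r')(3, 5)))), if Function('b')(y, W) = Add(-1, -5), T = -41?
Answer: Rational(-41725, 36) ≈ -1159.0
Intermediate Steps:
Function('b')(y, W) = -6
v = 5 (v = Add(-1, 6) = 5)
Function('R')(f) = Rational(-1, 36) (Function('R')(f) = Pow(Add(5, -41), -1) = Pow(-36, -1) = Rational(-1, 36))
Add(-1159, Function('R')(Function('b')(-2, Function('r')(3, 5)))) = Add(-1159, Rational(-1, 36)) = Rational(-41725, 36)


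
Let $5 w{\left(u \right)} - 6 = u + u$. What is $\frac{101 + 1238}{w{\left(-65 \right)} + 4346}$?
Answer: $\frac{515}{1662} \approx 0.30987$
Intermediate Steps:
$w{\left(u \right)} = \frac{6}{5} + \frac{2 u}{5}$ ($w{\left(u \right)} = \frac{6}{5} + \frac{u + u}{5} = \frac{6}{5} + \frac{2 u}{5}$)
$\frac{101 + 1238}{w{\left(-65 \right)} + 4346} = \frac{101 + 1238}{\left(\frac{6}{5} + \frac{2}{5} \left(-65\right)\right) + 4346} = \frac{1339}{\left(\frac{6}{5} - 26\right) + 4346} = \frac{1339}{- \frac{124}{5} + 4346} = \frac{1339}{\frac{21606}{5}} = 1339 \cdot \frac{5}{21606} = \frac{515}{1662}$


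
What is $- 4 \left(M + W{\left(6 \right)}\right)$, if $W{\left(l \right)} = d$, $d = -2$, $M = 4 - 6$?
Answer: $16$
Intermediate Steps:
$M = -2$ ($M = 4 - 6 = -2$)
$W{\left(l \right)} = -2$
$- 4 \left(M + W{\left(6 \right)}\right) = - 4 \left(-2 - 2\right) = \left(-4\right) \left(-4\right) = 16$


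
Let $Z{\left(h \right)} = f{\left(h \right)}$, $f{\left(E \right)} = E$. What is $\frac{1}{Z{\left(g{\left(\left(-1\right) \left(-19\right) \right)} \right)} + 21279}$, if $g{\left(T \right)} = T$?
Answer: $\frac{1}{21298} \approx 4.6953 \cdot 10^{-5}$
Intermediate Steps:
$Z{\left(h \right)} = h$
$\frac{1}{Z{\left(g{\left(\left(-1\right) \left(-19\right) \right)} \right)} + 21279} = \frac{1}{\left(-1\right) \left(-19\right) + 21279} = \frac{1}{19 + 21279} = \frac{1}{21298}$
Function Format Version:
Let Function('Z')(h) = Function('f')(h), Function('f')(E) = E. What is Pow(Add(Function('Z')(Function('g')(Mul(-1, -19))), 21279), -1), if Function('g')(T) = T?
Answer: Rational(1, 21298) ≈ 4.6953e-5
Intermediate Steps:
Function('Z')(h) = h
Pow(Add(Function('Z')(Function('g')(Mul(-1, -19))), 21279), -1) = Pow(Add(Mul(-1, -19), 21279), -1) = Pow(Add(19, 21279), -1) = Pow(21298, -1) = Rational(1, 21298)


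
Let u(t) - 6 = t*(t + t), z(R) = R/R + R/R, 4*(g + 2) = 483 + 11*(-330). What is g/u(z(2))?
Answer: -3155/56 ≈ -56.339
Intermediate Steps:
g = -3155/4 (g = -2 + (483 + 11*(-330))/4 = -2 + (483 - 3630)/4 = -2 + (1/4)*(-3147) = -2 - 3147/4 = -3155/4 ≈ -788.75)
z(R) = 2 (z(R) = 1 + 1 = 2)
u(t) = 6 + 2*t**2 (u(t) = 6 + t*(t + t) = 6 + t*(2*t) = 6 + 2*t**2)
g/u(z(2)) = -3155/(4*(6 + 2*2**2)) = -3155/(4*(6 + 2*4)) = -3155/(4*(6 + 8)) = -3155/4/14 = -3155/4*1/14 = -3155/56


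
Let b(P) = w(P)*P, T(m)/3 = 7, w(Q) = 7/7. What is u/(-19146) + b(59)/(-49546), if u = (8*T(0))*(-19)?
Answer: 26170203/158101286 ≈ 0.16553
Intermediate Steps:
w(Q) = 1 (w(Q) = 7*(⅐) = 1)
T(m) = 21 (T(m) = 3*7 = 21)
u = -3192 (u = (8*21)*(-19) = 168*(-19) = -3192)
b(P) = P (b(P) = 1*P = P)
u/(-19146) + b(59)/(-49546) = -3192/(-19146) + 59/(-49546) = -3192*(-1/19146) + 59*(-1/49546) = 532/3191 - 59/49546 = 26170203/158101286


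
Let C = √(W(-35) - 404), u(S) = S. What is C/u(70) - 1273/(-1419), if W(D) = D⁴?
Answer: 1273/1419 + √1500221/70 ≈ 18.395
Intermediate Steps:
C = √1500221 (C = √((-35)⁴ - 404) = √(1500625 - 404) = √1500221 ≈ 1224.8)
C/u(70) - 1273/(-1419) = √1500221/70 - 1273/(-1419) = √1500221*(1/70) - 1273*(-1/1419) = √1500221/70 + 1273/1419 = 1273/1419 + √1500221/70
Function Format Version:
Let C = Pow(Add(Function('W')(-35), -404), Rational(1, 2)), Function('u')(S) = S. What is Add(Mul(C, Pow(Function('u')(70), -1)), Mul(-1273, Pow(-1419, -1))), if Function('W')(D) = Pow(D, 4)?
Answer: Add(Rational(1273, 1419), Mul(Rational(1, 70), Pow(1500221, Rational(1, 2)))) ≈ 18.395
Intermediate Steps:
C = Pow(1500221, Rational(1, 2)) (C = Pow(Add(Pow(-35, 4), -404), Rational(1, 2)) = Pow(Add(1500625, -404), Rational(1, 2)) = Pow(1500221, Rational(1, 2)) ≈ 1224.8)
Add(Mul(C, Pow(Function('u')(70), -1)), Mul(-1273, Pow(-1419, -1))) = Add(Mul(Pow(1500221, Rational(1, 2)), Pow(70, -1)), Mul(-1273, Pow(-1419, -1))) = Add(Mul(Pow(1500221, Rational(1, 2)), Rational(1, 70)), Mul(-1273, Rational(-1, 1419))) = Add(Mul(Rational(1, 70), Pow(1500221, Rational(1, 2))), Rational(1273, 1419)) = Add(Rational(1273, 1419), Mul(Rational(1, 70), Pow(1500221, Rational(1, 2))))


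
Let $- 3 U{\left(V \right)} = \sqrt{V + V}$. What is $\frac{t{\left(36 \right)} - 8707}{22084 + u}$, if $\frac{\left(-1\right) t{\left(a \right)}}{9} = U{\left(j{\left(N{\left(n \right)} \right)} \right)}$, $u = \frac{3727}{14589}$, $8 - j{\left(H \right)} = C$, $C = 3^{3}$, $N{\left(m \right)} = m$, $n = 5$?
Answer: $- \frac{127026423}{322187203} + \frac{43767 i \sqrt{38}}{322187203} \approx -0.39426 + 0.00083739 i$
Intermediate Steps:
$C = 27$
$j{\left(H \right)} = -19$ ($j{\left(H \right)} = 8 - 27 = -19$)
$u = \frac{3727}{14589}$ ($u = 3727 \cdot \frac{1}{14589} = \frac{3727}{14589} \approx 0.25547$)
$U{\left(V \right)} = - \frac{\sqrt{2} \sqrt{V}}{3}$ ($U{\left(V \right)} = - \frac{\sqrt{V + V}}{3} = - \frac{\sqrt{2 V}}{3} = - \frac{\sqrt{2} \sqrt{V}}{3}$)
$t{\left(a \right)} = 3 i \sqrt{38}$ ($t{\left(a \right)} = - 9 \left(- \frac{\sqrt{2} \sqrt{-19}}{3}\right) = - 9 \left(- \frac{\sqrt{2} i \sqrt{19}}{3}\right) = - 9 \left(- \frac{i \sqrt{38}}{3}\right) = 3 i \sqrt{38}$)
$\frac{t{\left(36 \right)} - 8707}{22084 + u} = \frac{3 i \sqrt{38} - 8707}{22084 + \frac{3727}{14589}} = \frac{-8707 + 3 i \sqrt{38}}{\frac{322187203}{14589}} = \left(-8707 + 3 i \sqrt{38}\right) \frac{14589}{322187203} = - \frac{127026423}{322187203} + \frac{43767 i \sqrt{38}}{322187203}$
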